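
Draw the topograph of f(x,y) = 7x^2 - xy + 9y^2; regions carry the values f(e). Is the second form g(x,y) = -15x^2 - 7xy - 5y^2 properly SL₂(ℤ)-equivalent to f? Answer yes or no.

D₁ = -251, D₂ = -251
f: reduced (well bottom): (7,-1,9) with a≤c, −a<b≤a
g is negative-definite; reduce −g:
−g: flip: (15,7,5)→(5,-7,15)
−g: translate: b→3 (≡-7 mod 10), so (5,-7,15)→(5,3,13)
−g: reduced (well bottom): (5,3,13) with a≤c, −a<b≤a
flip sign back: reduced form of g is (-5,-3,-13)
reduced forms (7, -1, 9) vs (-5, -3, -13) ⇒ inequivalent

no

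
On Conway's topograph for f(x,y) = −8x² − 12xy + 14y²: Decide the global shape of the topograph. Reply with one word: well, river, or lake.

D = b²−4ac = (-12)² − 4·(-8)·14 = 592
D > 0 non-square ⇒ indefinite ⇒ periodic river

river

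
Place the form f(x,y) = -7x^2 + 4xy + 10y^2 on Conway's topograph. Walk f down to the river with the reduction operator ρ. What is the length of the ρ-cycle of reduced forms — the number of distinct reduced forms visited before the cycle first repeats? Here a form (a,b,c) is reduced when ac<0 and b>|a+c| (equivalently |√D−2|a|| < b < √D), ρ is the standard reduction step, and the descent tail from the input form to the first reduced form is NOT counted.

D = 296, ⌊√D⌋ = 17
river: ρ → (10,16,-1)
river: ρ → (-1,16,10)
river: ρ → (10,4,-7)
river: ρ → (-7,10,7)
river: ρ → (7,4,-10)
river: ρ → (-10,16,1)
river: ρ → (1,16,-10)
river: ρ → (-10,4,7)
river: ρ → (7,10,-7)
river: ρ → (-7,4,10)
ρ-cycle length = 10 (tail of 0 descent steps not counted)

10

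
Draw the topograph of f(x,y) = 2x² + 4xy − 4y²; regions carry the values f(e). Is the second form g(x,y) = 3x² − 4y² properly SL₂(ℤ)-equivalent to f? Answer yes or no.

D₁ = 48, D₂ = 48
river cycle of f (length 2): (-4, 4, 2), (2, 4, -4)
river cycle of g (length 2): (3, 6, -1), (-1, 6, 3)
cycles differ ⇒ inequivalent

no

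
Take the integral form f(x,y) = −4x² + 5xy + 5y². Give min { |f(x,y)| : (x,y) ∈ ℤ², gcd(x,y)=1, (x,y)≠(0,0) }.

river: ρ → (5,5,-4)
river: ρ → (-4,3,6)
river: ρ → (6,9,-1)
river: ρ → (-1,9,6)
river: ρ → (6,3,-4)
river: ρ → (-4,5,5)
closes: descent 0, river 6
min |a| on river = 1

1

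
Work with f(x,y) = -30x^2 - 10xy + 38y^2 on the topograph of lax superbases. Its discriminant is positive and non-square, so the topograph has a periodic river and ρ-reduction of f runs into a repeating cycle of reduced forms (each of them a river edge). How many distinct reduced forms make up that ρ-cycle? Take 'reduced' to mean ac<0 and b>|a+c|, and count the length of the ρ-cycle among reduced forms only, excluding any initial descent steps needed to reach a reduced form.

D = 4660, ⌊√D⌋ = 68
descent: ρ → (38,10,-30)  [lands on river]
river: ρ → (-30,50,18)
river: ρ → (18,58,-18)
river: ρ → (-18,50,30)
river: ρ → (30,10,-38)
river: ρ → (-38,66,2)
river: ρ → (2,66,-38)
river: ρ → (-38,10,30)
river: ρ → (30,50,-18)
river: ρ → (-18,58,18)
river: ρ → (18,50,-30)
river: ρ → (-30,10,38)
river: ρ → (38,66,-2)
river: ρ → (-2,66,38)
ρ-cycle length = 14 (tail of 1 descent step not counted)

14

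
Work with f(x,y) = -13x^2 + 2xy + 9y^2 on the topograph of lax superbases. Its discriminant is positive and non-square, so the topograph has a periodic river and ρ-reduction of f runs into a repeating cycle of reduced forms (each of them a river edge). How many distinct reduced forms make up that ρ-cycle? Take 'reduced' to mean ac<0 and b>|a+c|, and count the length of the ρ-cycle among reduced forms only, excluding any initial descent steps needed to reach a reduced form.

D = 472, ⌊√D⌋ = 21
descent: ρ → (9,16,-6)  [lands on river]
river: ρ → (-6,20,3)
river: ρ → (3,16,-18)
river: ρ → (-18,20,1)
river: ρ → (1,20,-18)
river: ρ → (-18,16,3)
river: ρ → (3,20,-6)
river: ρ → (-6,16,9)
river: ρ → (9,20,-2)
river: ρ → (-2,20,9)
ρ-cycle length = 10 (tail of 1 descent step not counted)

10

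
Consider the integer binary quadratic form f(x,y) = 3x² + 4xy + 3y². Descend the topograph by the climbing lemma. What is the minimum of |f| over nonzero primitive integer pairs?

translate: b→-2 (≡4 mod 6), so (3,4,3)→(3,-2,2)
flip: (3,-2,2)→(2,2,3)
reduced (well bottom): (2,2,3) with a≤c, −a<b≤a
well minimum = a = 2

2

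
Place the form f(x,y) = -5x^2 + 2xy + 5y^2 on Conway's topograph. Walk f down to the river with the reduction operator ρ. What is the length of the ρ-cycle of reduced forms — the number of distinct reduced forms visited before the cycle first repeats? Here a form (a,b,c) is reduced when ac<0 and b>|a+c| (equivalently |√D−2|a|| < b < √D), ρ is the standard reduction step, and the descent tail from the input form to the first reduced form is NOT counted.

D = 104, ⌊√D⌋ = 10
river: ρ → (5,8,-2)
river: ρ → (-2,8,5)
river: ρ → (5,2,-5)
river: ρ → (-5,8,2)
river: ρ → (2,8,-5)
river: ρ → (-5,2,5)
ρ-cycle length = 6 (tail of 0 descent steps not counted)

6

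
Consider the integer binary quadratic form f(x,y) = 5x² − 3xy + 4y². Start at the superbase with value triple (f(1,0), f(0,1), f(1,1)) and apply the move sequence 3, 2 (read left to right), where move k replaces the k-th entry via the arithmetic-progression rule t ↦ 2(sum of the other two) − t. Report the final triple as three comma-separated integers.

start (5,4,6) = (f(1,0),f(0,1),f(1,1))
replace slot 3: 2·(5+4) − 6 = 12 → (5,4,12)
replace slot 2: 2·(5+12) − 4 = 30 → (5,30,12)

5,30,12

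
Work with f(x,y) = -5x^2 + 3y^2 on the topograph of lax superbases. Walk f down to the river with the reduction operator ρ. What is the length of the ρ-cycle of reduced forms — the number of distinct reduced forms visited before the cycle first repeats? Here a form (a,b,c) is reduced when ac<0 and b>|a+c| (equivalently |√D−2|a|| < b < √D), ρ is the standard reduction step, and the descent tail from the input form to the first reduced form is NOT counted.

D = 60, ⌊√D⌋ = 7
descent: ρ → (3,6,-2)  [lands on river]
river: ρ → (-2,6,3)
ρ-cycle length = 2 (tail of 1 descent step not counted)

2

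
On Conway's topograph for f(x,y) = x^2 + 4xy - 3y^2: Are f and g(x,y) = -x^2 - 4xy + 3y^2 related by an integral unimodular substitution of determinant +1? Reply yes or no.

D₁ = 28, D₂ = 28
river cycle of f (length 4): (-3, 2, 2), (2, 2, -3), (-3, 4, 1), (1, 4, -3)
river cycle of g (length 4): (3, 4, -1), (-1, 4, 3), (3, 2, -2), (-2, 2, 3)
cycles differ ⇒ inequivalent

no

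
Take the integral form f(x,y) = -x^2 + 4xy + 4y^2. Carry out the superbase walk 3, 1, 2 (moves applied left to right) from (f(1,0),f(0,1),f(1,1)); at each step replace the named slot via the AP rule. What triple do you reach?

start (-1,4,7) = (f(1,0),f(0,1),f(1,1))
replace slot 3: 2·((-1)+4) − 7 = -1 → (-1,4,-1)
replace slot 1: 2·(4+(-1)) − (-1) = 7 → (7,4,-1)
replace slot 2: 2·(7+(-1)) − 4 = 8 → (7,8,-1)

7,8,-1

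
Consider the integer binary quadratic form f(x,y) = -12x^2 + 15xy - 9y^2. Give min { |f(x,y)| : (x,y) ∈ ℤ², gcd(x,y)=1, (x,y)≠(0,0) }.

translate: b→9 (≡-15 mod 24), so (12,-15,9)→(12,9,6)
flip: (12,9,6)→(6,-9,12)
translate: b→3 (≡-9 mod 12), so (6,-9,12)→(6,3,9)
reduced (well bottom): (6,3,9) with a≤c, −a<b≤a
well minimum |f| = |-6| = 6 (negative-definite)

6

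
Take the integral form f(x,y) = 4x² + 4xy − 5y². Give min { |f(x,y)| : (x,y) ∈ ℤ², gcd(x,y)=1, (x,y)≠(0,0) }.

river: ρ → (-5,6,3)
river: ρ → (3,6,-5)
river: ρ → (-5,4,4)
river: ρ → (4,4,-5)
closes: descent 0, river 4
min |a| on river = 3

3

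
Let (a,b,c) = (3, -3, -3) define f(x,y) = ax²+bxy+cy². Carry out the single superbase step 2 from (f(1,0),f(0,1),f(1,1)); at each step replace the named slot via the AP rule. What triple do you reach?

start (3,-3,-3) = (f(1,0),f(0,1),f(1,1))
replace slot 2: 2·(3+(-3)) − (-3) = 3 → (3,3,-3)

3,3,-3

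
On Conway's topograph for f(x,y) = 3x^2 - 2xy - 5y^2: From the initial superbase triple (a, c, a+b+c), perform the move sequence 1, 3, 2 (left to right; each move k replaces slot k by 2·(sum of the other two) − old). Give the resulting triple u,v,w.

start (3,-5,-4) = (f(1,0),f(0,1),f(1,1))
replace slot 1: 2·((-5)+(-4)) − 3 = -21 → (-21,-5,-4)
replace slot 3: 2·((-21)+(-5)) − (-4) = -48 → (-21,-5,-48)
replace slot 2: 2·((-21)+(-48)) − (-5) = -133 → (-21,-133,-48)

-21,-133,-48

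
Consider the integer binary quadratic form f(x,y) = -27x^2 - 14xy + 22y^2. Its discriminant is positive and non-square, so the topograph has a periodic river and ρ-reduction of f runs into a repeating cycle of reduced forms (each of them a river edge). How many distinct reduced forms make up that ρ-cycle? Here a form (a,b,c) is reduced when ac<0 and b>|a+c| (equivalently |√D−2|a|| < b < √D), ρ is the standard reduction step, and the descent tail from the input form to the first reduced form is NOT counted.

D = 2572, ⌊√D⌋ = 50
descent: ρ → (22,14,-27)  [lands on river]
river: ρ → (-27,40,9)
river: ρ → (9,50,-2)
river: ρ → (-2,50,9)
river: ρ → (9,40,-27)
river: ρ → (-27,14,22)
river: ρ → (22,30,-19)
river: ρ → (-19,46,6)
river: ρ → (6,50,-3)
river: ρ → (-3,46,38)
river: ρ → (38,30,-11)
river: ρ → (-11,36,29)
river: ρ → (29,22,-18)
river: ρ → (-18,50,1)
river: ρ → (1,50,-18)
river: ρ → (-18,22,29)
river: ρ → (29,36,-11)
river: ρ → (-11,30,38)
river: ρ → (38,46,-3)
river: ρ → (-3,50,6)
river: ρ → (6,46,-19)
river: ρ → (-19,30,22)
ρ-cycle length = 22 (tail of 1 descent step not counted)

22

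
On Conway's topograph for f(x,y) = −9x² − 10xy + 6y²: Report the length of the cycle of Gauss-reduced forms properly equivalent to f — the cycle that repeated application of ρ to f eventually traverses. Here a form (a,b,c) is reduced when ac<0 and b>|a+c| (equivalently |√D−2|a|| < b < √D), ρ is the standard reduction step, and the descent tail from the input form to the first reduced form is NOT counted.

D = 316, ⌊√D⌋ = 17
descent: ρ → (6,10,-9)  [lands on river]
river: ρ → (-9,8,7)
river: ρ → (7,6,-10)
river: ρ → (-10,14,3)
river: ρ → (3,16,-5)
river: ρ → (-5,14,6)
ρ-cycle length = 6 (tail of 1 descent step not counted)

6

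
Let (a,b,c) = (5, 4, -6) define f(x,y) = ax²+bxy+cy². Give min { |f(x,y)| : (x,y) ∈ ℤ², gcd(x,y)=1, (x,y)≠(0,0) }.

river: ρ → (-6,8,3)
river: ρ → (3,10,-3)
river: ρ → (-3,8,6)
river: ρ → (6,4,-5)
river: ρ → (-5,6,5)
river: ρ → (5,4,-6)
closes: descent 0, river 6
min |a| on river = 3

3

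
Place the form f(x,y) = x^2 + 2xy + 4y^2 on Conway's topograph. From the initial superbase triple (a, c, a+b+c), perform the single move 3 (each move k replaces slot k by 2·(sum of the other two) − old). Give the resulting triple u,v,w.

start (1,4,7) = (f(1,0),f(0,1),f(1,1))
replace slot 3: 2·(1+4) − 7 = 3 → (1,4,3)

1,4,3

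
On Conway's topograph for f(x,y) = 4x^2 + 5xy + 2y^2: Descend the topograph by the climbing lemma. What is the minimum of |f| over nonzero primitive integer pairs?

translate: b→-3 (≡5 mod 8), so (4,5,2)→(4,-3,1)
flip: (4,-3,1)→(1,3,4)
translate: b→1 (≡3 mod 2), so (1,3,4)→(1,1,2)
reduced (well bottom): (1,1,2) with a≤c, −a<b≤a
well minimum = a = 1

1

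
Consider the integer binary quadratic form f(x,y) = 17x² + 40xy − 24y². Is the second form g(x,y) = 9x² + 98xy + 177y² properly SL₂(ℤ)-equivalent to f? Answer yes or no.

D₁ = 3232, D₂ = 3232
river cycle of f (length 18): (-24, 56, 1), (1, 56, -24), (-24, 40, 17), (17, 28, -36), (-36, 44, 9), (9, 46, -31), (-31, 16, 24), (24, 32, -23), (-23, 14, 33), (33, 52, -4), … (8 more)
river cycle of g (length 18): (9, 44, -36), (-36, 28, 17), (17, 40, -24), (-24, 56, 1), (1, 56, -24), (-24, 40, 17), (17, 28, -36), (-36, 44, 9), (9, 46, -31), (-31, 16, 24), … (8 more)
cycles coincide ⇒ equivalent

yes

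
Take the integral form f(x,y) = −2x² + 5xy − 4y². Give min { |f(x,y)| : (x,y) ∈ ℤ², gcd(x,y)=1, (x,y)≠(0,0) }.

translate: b→-1 (≡-5 mod 4), so (2,-5,4)→(2,-1,1)
flip: (2,-1,1)→(1,1,2)
reduced (well bottom): (1,1,2) with a≤c, −a<b≤a
well minimum |f| = |-1| = 1 (negative-definite)

1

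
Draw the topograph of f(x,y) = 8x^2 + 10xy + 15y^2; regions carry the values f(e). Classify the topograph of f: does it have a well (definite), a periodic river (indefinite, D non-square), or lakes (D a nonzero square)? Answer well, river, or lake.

D = b²−4ac = 10² − 4·8·15 = -380
D < 0 ⇒ definite ⇒ every region one sign ⇒ single well

well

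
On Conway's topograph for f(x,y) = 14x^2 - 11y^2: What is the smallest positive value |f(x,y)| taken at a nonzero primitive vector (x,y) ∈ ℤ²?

descent: ρ → (-11,22,3)  [lands on river]
river: ρ → (3,20,-18)
river: ρ → (-18,16,5)
river: ρ → (5,24,-2)
river: ρ → (-2,24,5)
river: ρ → (5,16,-18)
river: ρ → (-18,20,3)
river: ρ → (3,22,-11)
closes: descent 1, river 8
min |a| on river = 2

2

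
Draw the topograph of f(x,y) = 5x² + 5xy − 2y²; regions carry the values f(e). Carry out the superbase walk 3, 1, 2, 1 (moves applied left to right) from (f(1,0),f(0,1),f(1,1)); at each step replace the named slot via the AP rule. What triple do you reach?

start (5,-2,8) = (f(1,0),f(0,1),f(1,1))
replace slot 3: 2·(5+(-2)) − 8 = -2 → (5,-2,-2)
replace slot 1: 2·((-2)+(-2)) − 5 = -13 → (-13,-2,-2)
replace slot 2: 2·((-13)+(-2)) − (-2) = -28 → (-13,-28,-2)
replace slot 1: 2·((-28)+(-2)) − (-13) = -47 → (-47,-28,-2)

-47,-28,-2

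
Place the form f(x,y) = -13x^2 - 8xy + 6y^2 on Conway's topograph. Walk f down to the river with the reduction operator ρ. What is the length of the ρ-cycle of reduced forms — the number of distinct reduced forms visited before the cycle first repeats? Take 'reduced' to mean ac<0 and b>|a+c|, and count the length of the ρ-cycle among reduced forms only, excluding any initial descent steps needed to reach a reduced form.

D = 376, ⌊√D⌋ = 19
descent: ρ → (6,8,-13)  [lands on river]
river: ρ → (-13,18,1)
river: ρ → (1,18,-13)
river: ρ → (-13,8,6)
river: ρ → (6,16,-5)
river: ρ → (-5,14,9)
river: ρ → (9,4,-10)
river: ρ → (-10,16,3)
river: ρ → (3,14,-15)
river: ρ → (-15,16,2)
river: ρ → (2,16,-15)
river: ρ → (-15,14,3)
river: ρ → (3,16,-10)
river: ρ → (-10,4,9)
river: ρ → (9,14,-5)
river: ρ → (-5,16,6)
ρ-cycle length = 16 (tail of 1 descent step not counted)

16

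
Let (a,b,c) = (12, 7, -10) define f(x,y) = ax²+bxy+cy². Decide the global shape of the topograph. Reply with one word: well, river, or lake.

D = b²−4ac = 7² − 4·12·(-10) = 529
D = 23² is a perfect square ⇒ form factors over ℤ ⇒ lakes

lake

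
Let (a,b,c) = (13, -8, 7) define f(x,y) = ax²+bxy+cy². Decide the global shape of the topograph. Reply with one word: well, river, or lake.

D = b²−4ac = (-8)² − 4·13·7 = -300
D < 0 ⇒ definite ⇒ every region one sign ⇒ single well

well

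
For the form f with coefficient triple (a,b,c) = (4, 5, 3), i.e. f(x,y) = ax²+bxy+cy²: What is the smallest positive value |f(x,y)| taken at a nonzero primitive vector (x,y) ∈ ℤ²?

translate: b→-3 (≡5 mod 8), so (4,5,3)→(4,-3,2)
flip: (4,-3,2)→(2,3,4)
translate: b→-1 (≡3 mod 4), so (2,3,4)→(2,-1,3)
reduced (well bottom): (2,-1,3) with a≤c, −a<b≤a
well minimum = a = 2

2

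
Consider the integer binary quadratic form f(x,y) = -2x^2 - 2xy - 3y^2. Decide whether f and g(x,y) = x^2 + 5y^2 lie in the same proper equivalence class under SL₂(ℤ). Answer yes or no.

D₁ = -20, D₂ = -20
f is negative-definite; reduce −f:
−f: reduced (well bottom): (2,2,3) with a≤c, −a<b≤a
flip sign back: reduced form of f is (-2,-2,-3)
g: reduced (well bottom): (1,0,5) with a≤c, −a<b≤a
reduced forms (-2, -2, -3) vs (1, 0, 5) ⇒ inequivalent

no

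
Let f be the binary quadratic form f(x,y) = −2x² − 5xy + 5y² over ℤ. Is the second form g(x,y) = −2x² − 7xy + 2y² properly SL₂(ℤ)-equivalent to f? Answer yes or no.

D₁ = 65, D₂ = 65
river cycle of f (length 6): (5, 5, -2), (-2, 7, 2), (2, 5, -5), (-5, 5, 2), (2, 7, -2), (-2, 5, 5)
river cycle of g (length 6): (2, 7, -2), (-2, 5, 5), (5, 5, -2), (-2, 7, 2), (2, 5, -5), (-5, 5, 2)
cycles coincide ⇒ equivalent

yes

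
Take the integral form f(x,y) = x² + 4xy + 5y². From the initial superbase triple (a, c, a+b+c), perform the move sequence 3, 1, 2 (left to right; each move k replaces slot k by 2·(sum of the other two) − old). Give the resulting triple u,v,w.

start (1,5,10) = (f(1,0),f(0,1),f(1,1))
replace slot 3: 2·(1+5) − 10 = 2 → (1,5,2)
replace slot 1: 2·(5+2) − 1 = 13 → (13,5,2)
replace slot 2: 2·(13+2) − 5 = 25 → (13,25,2)

13,25,2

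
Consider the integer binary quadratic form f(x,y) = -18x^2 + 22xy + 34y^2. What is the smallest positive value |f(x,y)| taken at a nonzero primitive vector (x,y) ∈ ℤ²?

river: ρ → (34,46,-6)
river: ρ → (-6,50,18)
river: ρ → (18,22,-34)
river: ρ → (-34,46,6)
river: ρ → (6,50,-18)
river: ρ → (-18,22,34)
closes: descent 0, river 6
min |a| on river = 6

6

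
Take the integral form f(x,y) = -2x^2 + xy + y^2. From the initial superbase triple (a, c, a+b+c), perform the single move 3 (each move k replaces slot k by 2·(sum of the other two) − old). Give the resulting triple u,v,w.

start (-2,1,0) = (f(1,0),f(0,1),f(1,1))
replace slot 3: 2·((-2)+1) − 0 = -2 → (-2,1,-2)

-2,1,-2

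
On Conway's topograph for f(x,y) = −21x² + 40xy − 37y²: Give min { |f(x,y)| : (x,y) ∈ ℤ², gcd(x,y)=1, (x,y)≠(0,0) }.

translate: b→2 (≡-40 mod 42), so (21,-40,37)→(21,2,18)
flip: (21,2,18)→(18,-2,21)
reduced (well bottom): (18,-2,21) with a≤c, −a<b≤a
well minimum |f| = |-18| = 18 (negative-definite)

18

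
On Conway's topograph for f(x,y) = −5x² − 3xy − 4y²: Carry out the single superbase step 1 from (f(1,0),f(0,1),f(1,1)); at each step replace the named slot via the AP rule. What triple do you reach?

start (-5,-4,-12) = (f(1,0),f(0,1),f(1,1))
replace slot 1: 2·((-4)+(-12)) − (-5) = -27 → (-27,-4,-12)

-27,-4,-12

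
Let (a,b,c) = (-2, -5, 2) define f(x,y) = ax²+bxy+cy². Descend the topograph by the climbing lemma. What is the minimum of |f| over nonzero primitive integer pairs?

descent: ρ → (2,5,-2)  [lands on river]
river: ρ → (-2,3,4)
river: ρ → (4,5,-1)
river: ρ → (-1,5,4)
river: ρ → (4,3,-2)
river: ρ → (-2,5,2)
river: ρ → (2,3,-4)
river: ρ → (-4,5,1)
river: ρ → (1,5,-4)
river: ρ → (-4,3,2)
closes: descent 1, river 10
min |a| on river = 1

1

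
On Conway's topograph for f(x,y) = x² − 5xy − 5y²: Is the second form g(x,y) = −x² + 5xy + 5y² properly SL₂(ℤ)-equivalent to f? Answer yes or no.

D₁ = 45, D₂ = 45
river cycle of f (length 2): (-5, 5, 1), (1, 5, -5)
river cycle of g (length 2): (5, 5, -1), (-1, 5, 5)
cycles differ ⇒ inequivalent

no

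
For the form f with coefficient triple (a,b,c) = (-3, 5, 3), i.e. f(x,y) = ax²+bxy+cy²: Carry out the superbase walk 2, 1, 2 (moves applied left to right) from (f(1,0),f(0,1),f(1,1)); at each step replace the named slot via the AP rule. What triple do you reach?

start (-3,3,5) = (f(1,0),f(0,1),f(1,1))
replace slot 2: 2·((-3)+5) − 3 = 1 → (-3,1,5)
replace slot 1: 2·(1+5) − (-3) = 15 → (15,1,5)
replace slot 2: 2·(15+5) − 1 = 39 → (15,39,5)

15,39,5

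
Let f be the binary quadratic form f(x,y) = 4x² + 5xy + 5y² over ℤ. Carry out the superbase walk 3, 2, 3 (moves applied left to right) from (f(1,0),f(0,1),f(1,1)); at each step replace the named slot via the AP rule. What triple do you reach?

start (4,5,14) = (f(1,0),f(0,1),f(1,1))
replace slot 3: 2·(4+5) − 14 = 4 → (4,5,4)
replace slot 2: 2·(4+4) − 5 = 11 → (4,11,4)
replace slot 3: 2·(4+11) − 4 = 26 → (4,11,26)

4,11,26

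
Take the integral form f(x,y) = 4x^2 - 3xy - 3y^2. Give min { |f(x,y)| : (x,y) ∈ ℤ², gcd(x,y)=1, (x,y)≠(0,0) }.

descent: ρ → (-3,3,4)  [lands on river]
river: ρ → (4,5,-2)
river: ρ → (-2,7,1)
river: ρ → (1,7,-2)
river: ρ → (-2,5,4)
river: ρ → (4,3,-3)
closes: descent 1, river 6
min |a| on river = 1

1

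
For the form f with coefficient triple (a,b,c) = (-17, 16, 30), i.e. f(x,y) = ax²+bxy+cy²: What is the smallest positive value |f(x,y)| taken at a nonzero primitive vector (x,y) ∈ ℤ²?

river: ρ → (30,44,-3)
river: ρ → (-3,46,15)
river: ρ → (15,44,-6)
river: ρ → (-6,40,29)
river: ρ → (29,18,-17)
river: ρ → (-17,16,30)
closes: descent 0, river 6
min |a| on river = 3

3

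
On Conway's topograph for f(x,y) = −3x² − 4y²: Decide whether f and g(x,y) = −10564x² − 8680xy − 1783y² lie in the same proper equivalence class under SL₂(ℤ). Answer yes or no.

D₁ = -48, D₂ = -48
f is negative-definite; reduce −f:
−f: reduced (well bottom): (3,0,4) with a≤c, −a<b≤a
flip sign back: reduced form of f is (-3,0,-4)
g is negative-definite; reduce −g:
−g: flip: (10564,8680,1783)→(1783,-8680,10564)
−g: translate: b→-1548 (≡-8680 mod 3566), so (1783,-8680,10564)→(1783,-1548,336)
−g: flip: (1783,-1548,336)→(336,1548,1783)
−g: translate: b→204 (≡1548 mod 672), so (336,1548,1783)→(336,204,31)
−g: flip: (336,204,31)→(31,-204,336)
−g: translate: b→-18 (≡-204 mod 62), so (31,-204,336)→(31,-18,3)
−g: flip: (31,-18,3)→(3,18,31)
−g: translate: b→0 (≡18 mod 6), so (3,18,31)→(3,0,4)
−g: reduced (well bottom): (3,0,4) with a≤c, −a<b≤a
flip sign back: reduced form of g is (-3,0,-4)
reduced forms (-3, 0, -4) vs (-3, 0, -4) ⇒ equivalent

yes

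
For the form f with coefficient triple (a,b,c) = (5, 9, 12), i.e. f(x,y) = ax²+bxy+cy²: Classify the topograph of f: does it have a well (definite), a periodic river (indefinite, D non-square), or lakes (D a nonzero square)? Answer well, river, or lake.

D = b²−4ac = 9² − 4·5·12 = -159
D < 0 ⇒ definite ⇒ every region one sign ⇒ single well

well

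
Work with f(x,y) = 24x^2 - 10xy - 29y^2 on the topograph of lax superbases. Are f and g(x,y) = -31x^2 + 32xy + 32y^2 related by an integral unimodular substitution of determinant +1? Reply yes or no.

D₁ = 2884, D₂ = 4992
discriminants differ ⇒ not SL₂(ℤ)-equivalent

no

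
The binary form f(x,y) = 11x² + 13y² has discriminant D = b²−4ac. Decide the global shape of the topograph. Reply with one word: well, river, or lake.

D = b²−4ac = 0² − 4·11·13 = -572
D < 0 ⇒ definite ⇒ every region one sign ⇒ single well

well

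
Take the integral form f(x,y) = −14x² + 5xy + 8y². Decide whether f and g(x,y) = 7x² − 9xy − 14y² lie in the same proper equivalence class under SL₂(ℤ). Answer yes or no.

D₁ = 473, D₂ = 473
river cycle of f (length 4): (8, 11, -11), (-11, 11, 8), (8, 21, -1), (-1, 21, 8)
river cycle of g (length 4): (-14, 9, 7), (7, 19, -4), (-4, 21, 2), (2, 19, -14)
cycles differ ⇒ inequivalent

no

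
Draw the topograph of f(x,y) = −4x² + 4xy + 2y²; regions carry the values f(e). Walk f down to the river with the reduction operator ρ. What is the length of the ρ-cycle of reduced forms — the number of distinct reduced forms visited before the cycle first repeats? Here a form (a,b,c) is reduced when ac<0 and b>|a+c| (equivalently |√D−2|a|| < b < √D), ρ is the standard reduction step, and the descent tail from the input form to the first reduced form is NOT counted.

D = 48, ⌊√D⌋ = 6
river: ρ → (2,4,-4)
river: ρ → (-4,4,2)
ρ-cycle length = 2 (tail of 0 descent steps not counted)

2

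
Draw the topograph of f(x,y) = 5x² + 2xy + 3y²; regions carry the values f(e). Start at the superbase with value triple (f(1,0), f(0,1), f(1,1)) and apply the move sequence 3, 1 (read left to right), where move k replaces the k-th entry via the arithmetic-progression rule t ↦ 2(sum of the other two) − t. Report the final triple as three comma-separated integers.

start (5,3,10) = (f(1,0),f(0,1),f(1,1))
replace slot 3: 2·(5+3) − 10 = 6 → (5,3,6)
replace slot 1: 2·(3+6) − 5 = 13 → (13,3,6)

13,3,6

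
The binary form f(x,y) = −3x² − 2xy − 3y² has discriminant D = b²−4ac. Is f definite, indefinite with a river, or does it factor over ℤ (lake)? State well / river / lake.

D = b²−4ac = (-2)² − 4·(-3)·(-3) = -32
D < 0 ⇒ definite ⇒ every region one sign ⇒ single well

well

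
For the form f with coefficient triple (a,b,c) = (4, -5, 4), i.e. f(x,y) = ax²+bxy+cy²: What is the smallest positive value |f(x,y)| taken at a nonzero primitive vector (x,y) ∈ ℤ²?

translate: b→3 (≡-5 mod 8), so (4,-5,4)→(4,3,3)
flip: (4,3,3)→(3,-3,4)
translate: b→3 (≡-3 mod 6), so (3,-3,4)→(3,3,4)
reduced (well bottom): (3,3,4) with a≤c, −a<b≤a
well minimum = a = 3

3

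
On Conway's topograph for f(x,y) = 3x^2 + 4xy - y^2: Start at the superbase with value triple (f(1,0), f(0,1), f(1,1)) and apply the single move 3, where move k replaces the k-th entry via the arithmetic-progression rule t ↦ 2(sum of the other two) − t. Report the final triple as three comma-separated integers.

start (3,-1,6) = (f(1,0),f(0,1),f(1,1))
replace slot 3: 2·(3+(-1)) − 6 = -2 → (3,-1,-2)

3,-1,-2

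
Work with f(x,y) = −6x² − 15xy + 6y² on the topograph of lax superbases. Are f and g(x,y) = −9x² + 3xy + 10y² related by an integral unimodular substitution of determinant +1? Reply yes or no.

D₁ = 369, D₂ = 369
river cycle of f (length 10): (6, 15, -6), (-6, 9, 12), (12, 15, -3), (-3, 15, 12), (12, 9, -6), (-6, 15, 6), (6, 9, -12), (-12, 15, 3), (3, 15, -12), (-12, 9, 6)
river cycle of g (length 16): (10, 17, -2), (-2, 19, 1), (1, 19, -2), (-2, 17, 10), (10, 3, -9), (-9, 15, 4), (4, 17, -5), (-5, 13, 10), (10, 7, -8), (-8, 9, 9), … (6 more)
cycles differ ⇒ inequivalent

no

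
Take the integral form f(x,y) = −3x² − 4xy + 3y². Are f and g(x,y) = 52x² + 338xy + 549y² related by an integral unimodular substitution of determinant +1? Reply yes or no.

D₁ = 52, D₂ = 52
river cycle of f (length 10): (3, 4, -3), (-3, 2, 4), (4, 6, -1), (-1, 6, 4), (4, 2, -3), (-3, 4, 3), (3, 2, -4), (-4, 6, 1), (1, 6, -4), (-4, 2, 3)
river cycle of g (length 10): (3, 4, -3), (-3, 2, 4), (4, 6, -1), (-1, 6, 4), (4, 2, -3), (-3, 4, 3), (3, 2, -4), (-4, 6, 1), (1, 6, -4), (-4, 2, 3)
cycles coincide ⇒ equivalent

yes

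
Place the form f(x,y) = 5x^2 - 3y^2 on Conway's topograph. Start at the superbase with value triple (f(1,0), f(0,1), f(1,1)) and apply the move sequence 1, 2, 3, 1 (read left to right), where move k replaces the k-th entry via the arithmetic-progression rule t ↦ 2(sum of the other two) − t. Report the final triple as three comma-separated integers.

start (5,-3,2) = (f(1,0),f(0,1),f(1,1))
replace slot 1: 2·((-3)+2) − 5 = -7 → (-7,-3,2)
replace slot 2: 2·((-7)+2) − (-3) = -7 → (-7,-7,2)
replace slot 3: 2·((-7)+(-7)) − 2 = -30 → (-7,-7,-30)
replace slot 1: 2·((-7)+(-30)) − (-7) = -67 → (-67,-7,-30)

-67,-7,-30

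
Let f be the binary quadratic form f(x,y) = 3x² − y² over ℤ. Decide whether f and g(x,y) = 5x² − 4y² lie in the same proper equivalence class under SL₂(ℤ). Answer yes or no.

D₁ = 12, D₂ = 80
discriminants differ ⇒ not SL₂(ℤ)-equivalent

no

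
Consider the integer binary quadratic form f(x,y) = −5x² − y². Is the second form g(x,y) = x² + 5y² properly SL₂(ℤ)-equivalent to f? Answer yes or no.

D₁ = -20, D₂ = -20
f is negative-definite; reduce −f:
−f: flip: (5,0,1)→(1,0,5)
−f: reduced (well bottom): (1,0,5) with a≤c, −a<b≤a
flip sign back: reduced form of f is (-1,0,-5)
g: reduced (well bottom): (1,0,5) with a≤c, −a<b≤a
reduced forms (-1, 0, -5) vs (1, 0, 5) ⇒ inequivalent

no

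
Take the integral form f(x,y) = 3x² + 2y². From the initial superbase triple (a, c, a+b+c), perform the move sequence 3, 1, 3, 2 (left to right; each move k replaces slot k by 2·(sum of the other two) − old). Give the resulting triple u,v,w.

start (3,2,5) = (f(1,0),f(0,1),f(1,1))
replace slot 3: 2·(3+2) − 5 = 5 → (3,2,5)
replace slot 1: 2·(2+5) − 3 = 11 → (11,2,5)
replace slot 3: 2·(11+2) − 5 = 21 → (11,2,21)
replace slot 2: 2·(11+21) − 2 = 62 → (11,62,21)

11,62,21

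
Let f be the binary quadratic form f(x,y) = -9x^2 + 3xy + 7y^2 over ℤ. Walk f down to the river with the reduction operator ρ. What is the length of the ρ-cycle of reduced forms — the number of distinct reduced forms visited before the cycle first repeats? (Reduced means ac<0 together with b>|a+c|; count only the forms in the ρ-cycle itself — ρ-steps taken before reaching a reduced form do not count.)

D = 261, ⌊√D⌋ = 16
river: ρ → (7,11,-5)
river: ρ → (-5,9,9)
river: ρ → (9,9,-5)
river: ρ → (-5,11,7)
river: ρ → (7,3,-9)
river: ρ → (-9,15,1)
river: ρ → (1,15,-9)
river: ρ → (-9,3,7)
ρ-cycle length = 8 (tail of 0 descent steps not counted)

8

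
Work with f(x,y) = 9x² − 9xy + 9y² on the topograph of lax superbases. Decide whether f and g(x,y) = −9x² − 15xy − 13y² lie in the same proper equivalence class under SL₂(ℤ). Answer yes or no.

D₁ = -243, D₂ = -243
f: translate: b→9 (≡-9 mod 18), so (9,-9,9)→(9,9,9)
f: reduced (well bottom): (9,9,9) with a≤c, −a<b≤a
g is negative-definite; reduce −g:
−g: translate: b→-3 (≡15 mod 18), so (9,15,13)→(9,-3,7)
−g: flip: (9,-3,7)→(7,3,9)
−g: reduced (well bottom): (7,3,9) with a≤c, −a<b≤a
flip sign back: reduced form of g is (-7,-3,-9)
reduced forms (9, 9, 9) vs (-7, -3, -9) ⇒ inequivalent

no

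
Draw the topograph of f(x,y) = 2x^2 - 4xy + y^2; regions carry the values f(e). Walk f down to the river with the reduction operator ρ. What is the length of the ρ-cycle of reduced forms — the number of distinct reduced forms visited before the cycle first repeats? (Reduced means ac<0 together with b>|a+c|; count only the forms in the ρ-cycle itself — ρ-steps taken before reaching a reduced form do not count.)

D = 8, ⌊√D⌋ = 2
descent: ρ → (1,2,-1)  [lands on river]
river: ρ → (-1,2,1)
ρ-cycle length = 2 (tail of 1 descent step not counted)

2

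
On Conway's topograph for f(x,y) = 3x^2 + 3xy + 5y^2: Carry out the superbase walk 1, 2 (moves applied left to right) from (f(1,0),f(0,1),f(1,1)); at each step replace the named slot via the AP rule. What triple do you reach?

start (3,5,11) = (f(1,0),f(0,1),f(1,1))
replace slot 1: 2·(5+11) − 3 = 29 → (29,5,11)
replace slot 2: 2·(29+11) − 5 = 75 → (29,75,11)

29,75,11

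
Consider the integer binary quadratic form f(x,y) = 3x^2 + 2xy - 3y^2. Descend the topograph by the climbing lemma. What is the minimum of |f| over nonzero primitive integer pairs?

river: ρ → (-3,4,2)
river: ρ → (2,4,-3)
river: ρ → (-3,2,3)
river: ρ → (3,4,-2)
river: ρ → (-2,4,3)
river: ρ → (3,2,-3)
closes: descent 0, river 6
min |a| on river = 2

2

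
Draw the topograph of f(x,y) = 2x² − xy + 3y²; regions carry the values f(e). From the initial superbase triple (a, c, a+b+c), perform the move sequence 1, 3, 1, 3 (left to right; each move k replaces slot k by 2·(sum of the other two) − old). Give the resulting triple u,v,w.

start (2,3,4) = (f(1,0),f(0,1),f(1,1))
replace slot 1: 2·(3+4) − 2 = 12 → (12,3,4)
replace slot 3: 2·(12+3) − 4 = 26 → (12,3,26)
replace slot 1: 2·(3+26) − 12 = 46 → (46,3,26)
replace slot 3: 2·(46+3) − 26 = 72 → (46,3,72)

46,3,72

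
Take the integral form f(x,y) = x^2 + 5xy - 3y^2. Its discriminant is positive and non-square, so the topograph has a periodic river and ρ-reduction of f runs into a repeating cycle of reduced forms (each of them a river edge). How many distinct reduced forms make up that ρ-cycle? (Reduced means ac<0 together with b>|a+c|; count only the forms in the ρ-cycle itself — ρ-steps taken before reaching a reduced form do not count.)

D = 37, ⌊√D⌋ = 6
river: ρ → (-3,1,3)
river: ρ → (3,5,-1)
river: ρ → (-1,5,3)
river: ρ → (3,1,-3)
river: ρ → (-3,5,1)
river: ρ → (1,5,-3)
ρ-cycle length = 6 (tail of 0 descent steps not counted)

6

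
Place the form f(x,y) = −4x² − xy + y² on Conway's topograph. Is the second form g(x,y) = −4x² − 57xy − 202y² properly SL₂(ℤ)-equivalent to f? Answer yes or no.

D₁ = 17, D₂ = 17
river cycle of f (length 6): (1, 3, -2), (-2, 1, 2), (2, 3, -1), (-1, 3, 2), (2, 1, -2), (-2, 3, 1)
river cycle of g (length 6): (1, 3, -2), (-2, 1, 2), (2, 3, -1), (-1, 3, 2), (2, 1, -2), (-2, 3, 1)
cycles coincide ⇒ equivalent

yes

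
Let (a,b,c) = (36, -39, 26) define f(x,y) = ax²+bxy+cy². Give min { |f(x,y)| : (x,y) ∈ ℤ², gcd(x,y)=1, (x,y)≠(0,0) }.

translate: b→33 (≡-39 mod 72), so (36,-39,26)→(36,33,23)
flip: (36,33,23)→(23,-33,36)
translate: b→13 (≡-33 mod 46), so (23,-33,36)→(23,13,26)
reduced (well bottom): (23,13,26) with a≤c, −a<b≤a
well minimum = a = 23

23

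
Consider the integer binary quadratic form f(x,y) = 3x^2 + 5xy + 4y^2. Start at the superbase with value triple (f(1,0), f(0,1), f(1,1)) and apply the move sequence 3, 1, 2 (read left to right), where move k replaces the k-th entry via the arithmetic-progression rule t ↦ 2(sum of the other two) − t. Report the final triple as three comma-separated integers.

start (3,4,12) = (f(1,0),f(0,1),f(1,1))
replace slot 3: 2·(3+4) − 12 = 2 → (3,4,2)
replace slot 1: 2·(4+2) − 3 = 9 → (9,4,2)
replace slot 2: 2·(9+2) − 4 = 18 → (9,18,2)

9,18,2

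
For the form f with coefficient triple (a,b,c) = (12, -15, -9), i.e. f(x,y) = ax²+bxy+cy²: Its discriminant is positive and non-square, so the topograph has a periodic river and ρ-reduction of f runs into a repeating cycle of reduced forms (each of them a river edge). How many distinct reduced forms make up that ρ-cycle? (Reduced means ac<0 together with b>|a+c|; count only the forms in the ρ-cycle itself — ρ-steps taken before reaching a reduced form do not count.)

D = 657, ⌊√D⌋ = 25
descent: ρ → (-9,15,12)  [lands on river]
river: ρ → (12,9,-12)
river: ρ → (-12,15,9)
river: ρ → (9,21,-6)
river: ρ → (-6,15,18)
river: ρ → (18,21,-3)
river: ρ → (-3,21,18)
river: ρ → (18,15,-6)
river: ρ → (-6,21,9)
river: ρ → (9,15,-12)
river: ρ → (-12,9,12)
river: ρ → (12,15,-9)
river: ρ → (-9,21,6)
river: ρ → (6,15,-18)
river: ρ → (-18,21,3)
river: ρ → (3,21,-18)
river: ρ → (-18,15,6)
river: ρ → (6,21,-9)
ρ-cycle length = 18 (tail of 1 descent step not counted)

18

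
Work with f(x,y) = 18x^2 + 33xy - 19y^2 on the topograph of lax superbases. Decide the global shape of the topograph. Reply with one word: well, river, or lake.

D = b²−4ac = 33² − 4·18·(-19) = 2457
D > 0 non-square ⇒ indefinite ⇒ periodic river

river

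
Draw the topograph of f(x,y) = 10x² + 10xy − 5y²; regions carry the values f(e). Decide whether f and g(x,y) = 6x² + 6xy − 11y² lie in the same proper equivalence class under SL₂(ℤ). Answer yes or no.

D₁ = 300, D₂ = 300
river cycle of f (length 2): (-5, 10, 10), (10, 10, -5)
river cycle of g (length 4): (-11, 16, 1), (1, 16, -11), (-11, 6, 6), (6, 6, -11)
cycles differ ⇒ inequivalent

no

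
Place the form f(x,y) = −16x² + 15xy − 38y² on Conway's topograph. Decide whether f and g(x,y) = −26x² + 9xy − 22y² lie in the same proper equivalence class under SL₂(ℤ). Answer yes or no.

D₁ = -2207, D₂ = -2207
f is negative-definite; reduce −f:
−f: reduced (well bottom): (16,-15,38) with a≤c, −a<b≤a
flip sign back: reduced form of f is (-16,15,-38)
g is negative-definite; reduce −g:
−g: flip: (26,-9,22)→(22,9,26)
−g: reduced (well bottom): (22,9,26) with a≤c, −a<b≤a
flip sign back: reduced form of g is (-22,-9,-26)
reduced forms (-16, 15, -38) vs (-22, -9, -26) ⇒ inequivalent

no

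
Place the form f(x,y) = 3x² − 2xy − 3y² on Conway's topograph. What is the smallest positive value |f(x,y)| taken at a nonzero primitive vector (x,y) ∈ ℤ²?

descent: ρ → (-3,2,3)  [lands on river]
river: ρ → (3,4,-2)
river: ρ → (-2,4,3)
river: ρ → (3,2,-3)
river: ρ → (-3,4,2)
river: ρ → (2,4,-3)
closes: descent 1, river 6
min |a| on river = 2

2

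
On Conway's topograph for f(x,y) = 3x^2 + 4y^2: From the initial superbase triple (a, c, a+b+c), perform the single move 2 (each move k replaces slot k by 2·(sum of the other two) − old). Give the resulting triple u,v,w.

start (3,4,7) = (f(1,0),f(0,1),f(1,1))
replace slot 2: 2·(3+7) − 4 = 16 → (3,16,7)

3,16,7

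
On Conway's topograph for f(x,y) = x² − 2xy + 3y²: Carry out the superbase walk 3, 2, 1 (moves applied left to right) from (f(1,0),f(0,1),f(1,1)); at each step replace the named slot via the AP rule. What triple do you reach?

start (1,3,2) = (f(1,0),f(0,1),f(1,1))
replace slot 3: 2·(1+3) − 2 = 6 → (1,3,6)
replace slot 2: 2·(1+6) − 3 = 11 → (1,11,6)
replace slot 1: 2·(11+6) − 1 = 33 → (33,11,6)

33,11,6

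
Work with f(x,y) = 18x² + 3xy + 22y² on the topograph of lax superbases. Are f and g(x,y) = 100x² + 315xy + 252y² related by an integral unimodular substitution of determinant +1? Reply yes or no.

D₁ = -1575, D₂ = -1575
f: reduced (well bottom): (18,3,22) with a≤c, −a<b≤a
g: translate: b→-85 (≡315 mod 200), so (100,315,252)→(100,-85,22)
g: flip: (100,-85,22)→(22,85,100)
g: translate: b→-3 (≡85 mod 44), so (22,85,100)→(22,-3,18)
g: flip: (22,-3,18)→(18,3,22)
g: reduced (well bottom): (18,3,22) with a≤c, −a<b≤a
reduced forms (18, 3, 22) vs (18, 3, 22) ⇒ equivalent

yes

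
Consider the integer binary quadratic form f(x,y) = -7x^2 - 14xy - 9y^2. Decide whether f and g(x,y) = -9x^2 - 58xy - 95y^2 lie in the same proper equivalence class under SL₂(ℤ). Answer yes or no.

D₁ = -56, D₂ = -56
f is negative-definite; reduce −f:
−f: translate: b→0 (≡14 mod 14), so (7,14,9)→(7,0,2)
−f: flip: (7,0,2)→(2,0,7)
−f: reduced (well bottom): (2,0,7) with a≤c, −a<b≤a
flip sign back: reduced form of f is (-2,0,-7)
g is negative-definite; reduce −g:
−g: translate: b→4 (≡58 mod 18), so (9,58,95)→(9,4,2)
−g: flip: (9,4,2)→(2,-4,9)
−g: translate: b→0 (≡-4 mod 4), so (2,-4,9)→(2,0,7)
−g: reduced (well bottom): (2,0,7) with a≤c, −a<b≤a
flip sign back: reduced form of g is (-2,0,-7)
reduced forms (-2, 0, -7) vs (-2, 0, -7) ⇒ equivalent

yes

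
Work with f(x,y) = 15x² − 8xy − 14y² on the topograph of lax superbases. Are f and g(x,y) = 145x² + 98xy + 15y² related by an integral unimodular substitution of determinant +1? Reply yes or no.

D₁ = 904, D₂ = 904
river cycle of f (length 10): (-14, 8, 15), (15, 22, -7), (-7, 20, 18), (18, 16, -9), (-9, 20, 14), (14, 8, -15), (-15, 22, 7), (7, 20, -18), (-18, 16, 9), (9, 20, -14)
river cycle of g (length 10): (15, 22, -7), (-7, 20, 18), (18, 16, -9), (-9, 20, 14), (14, 8, -15), (-15, 22, 7), (7, 20, -18), (-18, 16, 9), (9, 20, -14), (-14, 8, 15)
cycles coincide ⇒ equivalent

yes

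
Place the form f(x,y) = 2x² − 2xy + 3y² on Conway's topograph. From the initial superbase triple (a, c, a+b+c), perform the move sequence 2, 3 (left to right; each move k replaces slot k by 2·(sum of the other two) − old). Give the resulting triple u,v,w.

start (2,3,3) = (f(1,0),f(0,1),f(1,1))
replace slot 2: 2·(2+3) − 3 = 7 → (2,7,3)
replace slot 3: 2·(2+7) − 3 = 15 → (2,7,15)

2,7,15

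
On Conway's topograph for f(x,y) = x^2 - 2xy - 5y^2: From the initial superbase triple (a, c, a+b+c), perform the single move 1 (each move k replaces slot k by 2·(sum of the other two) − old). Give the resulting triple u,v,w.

start (1,-5,-6) = (f(1,0),f(0,1),f(1,1))
replace slot 1: 2·((-5)+(-6)) − 1 = -23 → (-23,-5,-6)

-23,-5,-6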